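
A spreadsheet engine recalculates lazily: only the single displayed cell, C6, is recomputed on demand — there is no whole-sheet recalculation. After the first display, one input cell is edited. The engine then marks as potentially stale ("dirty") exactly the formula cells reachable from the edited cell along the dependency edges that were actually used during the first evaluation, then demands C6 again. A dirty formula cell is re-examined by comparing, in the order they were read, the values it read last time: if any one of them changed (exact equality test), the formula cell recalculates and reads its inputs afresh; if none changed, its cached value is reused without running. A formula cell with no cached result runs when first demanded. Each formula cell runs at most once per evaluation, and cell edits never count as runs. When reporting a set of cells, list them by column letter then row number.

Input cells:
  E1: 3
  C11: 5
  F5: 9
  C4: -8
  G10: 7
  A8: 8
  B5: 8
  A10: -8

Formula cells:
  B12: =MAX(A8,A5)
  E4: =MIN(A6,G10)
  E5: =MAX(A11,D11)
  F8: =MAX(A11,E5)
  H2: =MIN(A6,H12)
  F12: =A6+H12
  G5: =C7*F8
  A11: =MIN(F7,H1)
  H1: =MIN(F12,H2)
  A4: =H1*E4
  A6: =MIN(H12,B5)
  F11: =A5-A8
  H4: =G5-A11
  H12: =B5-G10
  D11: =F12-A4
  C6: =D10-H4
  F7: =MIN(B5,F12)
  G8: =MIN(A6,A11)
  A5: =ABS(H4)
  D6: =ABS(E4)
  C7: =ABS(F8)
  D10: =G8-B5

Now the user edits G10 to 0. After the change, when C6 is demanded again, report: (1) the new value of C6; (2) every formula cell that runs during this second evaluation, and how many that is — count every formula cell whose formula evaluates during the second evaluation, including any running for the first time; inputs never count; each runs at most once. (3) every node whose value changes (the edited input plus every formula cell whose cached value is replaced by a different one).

New value of C6: -248.
Formula cells that run: A4, A6, A11, C6, C7, D10, D11, E4, E5, F7, F8, F12, G5, G8, H1, H2, H4, H12 — 18 in total.
Values that change: A4, A6, A11, C6, C7, D10, D11, E4, E5, F7, F8, F12, G5, G8, G10, H1, H2, H4, H12.

First evaluation (everything demanded from the output):
  H12 = 8 - 7 = 1
  A6 = MIN(1, 8) = 1
  E4 = MIN(1, 7) = 1
  F12 = 1 + 1 = 2
  F7 = MIN(8, 2) = 2
  H2 = MIN(1, 1) = 1
  H1 = MIN(2, 1) = 1
  A4 = 1 * 1 = 1
  A11 = MIN(2, 1) = 1
  D11 = 2 - 1 = 1
  E5 = MAX(1, 1) = 1
  F8 = MAX(1, 1) = 1
  C7 = ABS(1) = 1
  G5 = 1 * 1 = 1
  G8 = MIN(1, 1) = 1
  D10 = 1 - 8 = -7
  H4 = 1 - 1 = 0
  C6 = -7 - 0 = -7

Propagation after the edit:
  H12: runs — G10 7->0; result 8.
  A6: runs — H12 1->8; result 8.
  E4: runs — A6 1->8; G10 7->0; result 0.
  F12: runs — A6 1->8; H12 1->8; result 16.
  F7: runs — F12 2->16; result 8.
  H2: runs — A6 1->8; H12 1->8; result 8.
  H1: runs — F12 2->16; H2 1->8; result 8.
  A4: runs — H1 1->8; E4 1->0; result 0.
  A11: runs — F7 2->8; H1 1->8; result 8.
  D11: runs — F12 2->16; A4 1->0; result 16.
  E5: runs — A11 1->8; D11 1->16; result 16.
  F8: runs — A11 1->8; E5 1->16; result 16.
  C7: runs — F8 1->16; result 16.
  G5: runs — C7 1->16; F8 1->16; result 256.
  G8: runs — A6 1->8; A11 1->8; result 8.
  D10: runs — G8 1->8; result 0.
  H4: runs — G5 1->256; A11 1->8; result 248.
  C6: runs — D10 -7->0; H4 0->248; result -248.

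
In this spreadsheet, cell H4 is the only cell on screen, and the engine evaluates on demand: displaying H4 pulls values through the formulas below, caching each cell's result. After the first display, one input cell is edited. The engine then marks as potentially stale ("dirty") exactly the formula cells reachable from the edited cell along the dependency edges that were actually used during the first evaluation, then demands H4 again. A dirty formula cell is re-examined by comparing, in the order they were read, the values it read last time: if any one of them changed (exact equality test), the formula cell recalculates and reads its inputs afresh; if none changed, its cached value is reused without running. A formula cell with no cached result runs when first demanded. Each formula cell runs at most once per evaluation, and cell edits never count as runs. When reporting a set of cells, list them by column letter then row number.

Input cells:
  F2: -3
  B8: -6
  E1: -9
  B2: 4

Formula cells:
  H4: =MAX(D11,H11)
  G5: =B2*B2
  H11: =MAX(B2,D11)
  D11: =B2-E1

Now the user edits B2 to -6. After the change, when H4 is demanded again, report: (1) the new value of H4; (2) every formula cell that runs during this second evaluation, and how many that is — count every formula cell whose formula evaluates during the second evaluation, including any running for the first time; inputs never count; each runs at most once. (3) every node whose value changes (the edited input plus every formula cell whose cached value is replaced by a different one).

H4 now evaluates to 3.
Run set: D11, H4, H11 (3 run).
Changed values: B2, D11, H4, H11.

Initial pass — values computed on the first demand:
  D11 = 4 - -9 = 13
  H11 = MAX(4, 13) = 13
  H4 = MAX(13, 13) = 13

Second demand — change propagation:
  D11: re-runs because B2 4->-6; new result 3.
  H11: re-runs because B2 4->-6; D11 13->3; new result 3.
  H4: re-runs because D11 13->3; H11 13->3; new result 3.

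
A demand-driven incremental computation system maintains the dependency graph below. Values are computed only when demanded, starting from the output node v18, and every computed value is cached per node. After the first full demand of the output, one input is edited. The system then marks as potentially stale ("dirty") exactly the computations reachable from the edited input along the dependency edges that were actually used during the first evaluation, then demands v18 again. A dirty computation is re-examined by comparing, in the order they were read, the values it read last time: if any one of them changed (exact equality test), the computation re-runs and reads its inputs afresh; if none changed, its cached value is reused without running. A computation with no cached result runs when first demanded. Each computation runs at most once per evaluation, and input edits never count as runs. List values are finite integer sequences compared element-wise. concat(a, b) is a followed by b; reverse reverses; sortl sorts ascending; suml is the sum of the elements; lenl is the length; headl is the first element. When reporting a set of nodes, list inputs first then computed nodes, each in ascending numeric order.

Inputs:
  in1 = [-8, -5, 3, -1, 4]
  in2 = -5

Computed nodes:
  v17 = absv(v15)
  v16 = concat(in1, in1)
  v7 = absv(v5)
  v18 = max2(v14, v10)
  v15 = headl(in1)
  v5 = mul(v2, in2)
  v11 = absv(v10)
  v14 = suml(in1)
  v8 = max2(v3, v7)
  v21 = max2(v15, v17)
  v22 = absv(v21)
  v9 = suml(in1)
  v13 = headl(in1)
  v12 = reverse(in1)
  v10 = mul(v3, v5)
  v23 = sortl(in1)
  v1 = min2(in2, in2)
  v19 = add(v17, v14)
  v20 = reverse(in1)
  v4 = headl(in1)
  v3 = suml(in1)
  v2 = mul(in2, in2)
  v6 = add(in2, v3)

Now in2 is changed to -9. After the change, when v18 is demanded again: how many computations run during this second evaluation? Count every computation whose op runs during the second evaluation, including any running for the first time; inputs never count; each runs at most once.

First evaluation (everything demanded from the output):
  v2 = mul(-5, -5) = 25
  v3 = suml([-8, -5, 3, -1, 4]) = -7
  v5 = mul(25, -5) = -125
  v10 = mul(-7, -125) = 875
  v14 = suml([-8, -5, 3, -1, 4]) = -7
  v18 = max2(-7, 875) = 875

Propagation after the edit:
  v2: runs — in2 -5->-9; in2 -5->-9; result 81.
  v5: runs — v2 25->81; in2 -5->-9; result -729.
  v10: runs — v5 -125->-729; result 5103.
  v18: runs — v10 875->5103; result 5103.

Computations that run: v2, v5, v10, v18 — 4 in total.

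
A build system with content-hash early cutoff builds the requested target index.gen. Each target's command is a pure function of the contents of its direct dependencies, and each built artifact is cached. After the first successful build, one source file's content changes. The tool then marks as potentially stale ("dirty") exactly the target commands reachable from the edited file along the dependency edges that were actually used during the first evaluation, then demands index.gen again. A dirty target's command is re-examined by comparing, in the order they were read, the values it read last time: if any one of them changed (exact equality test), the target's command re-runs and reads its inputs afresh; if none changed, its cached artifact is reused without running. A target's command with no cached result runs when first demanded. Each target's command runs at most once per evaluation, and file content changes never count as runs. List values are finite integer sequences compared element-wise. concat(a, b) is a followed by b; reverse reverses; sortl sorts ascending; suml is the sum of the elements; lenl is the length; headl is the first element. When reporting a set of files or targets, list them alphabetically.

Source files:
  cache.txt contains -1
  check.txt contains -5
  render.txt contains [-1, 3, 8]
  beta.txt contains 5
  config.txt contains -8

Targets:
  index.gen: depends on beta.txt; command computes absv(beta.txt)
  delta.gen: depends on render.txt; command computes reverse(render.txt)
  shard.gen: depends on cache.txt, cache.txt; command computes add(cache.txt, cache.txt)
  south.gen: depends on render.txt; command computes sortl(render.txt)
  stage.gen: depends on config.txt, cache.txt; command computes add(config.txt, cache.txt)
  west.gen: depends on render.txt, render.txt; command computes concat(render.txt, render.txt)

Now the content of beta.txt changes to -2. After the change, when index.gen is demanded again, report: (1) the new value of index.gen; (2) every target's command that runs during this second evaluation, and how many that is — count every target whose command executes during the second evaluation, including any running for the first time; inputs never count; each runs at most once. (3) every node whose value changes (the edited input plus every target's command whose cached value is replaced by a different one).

First evaluation (everything demanded from the output):
  index.gen = absv(5) = 5

Propagation after the edit:
  index.gen: runs — beta.txt 5->-2; result 2.

New value of index.gen: 2.
Target commands that run: index.gen — 1 in total.
Values that change: beta.txt, index.gen.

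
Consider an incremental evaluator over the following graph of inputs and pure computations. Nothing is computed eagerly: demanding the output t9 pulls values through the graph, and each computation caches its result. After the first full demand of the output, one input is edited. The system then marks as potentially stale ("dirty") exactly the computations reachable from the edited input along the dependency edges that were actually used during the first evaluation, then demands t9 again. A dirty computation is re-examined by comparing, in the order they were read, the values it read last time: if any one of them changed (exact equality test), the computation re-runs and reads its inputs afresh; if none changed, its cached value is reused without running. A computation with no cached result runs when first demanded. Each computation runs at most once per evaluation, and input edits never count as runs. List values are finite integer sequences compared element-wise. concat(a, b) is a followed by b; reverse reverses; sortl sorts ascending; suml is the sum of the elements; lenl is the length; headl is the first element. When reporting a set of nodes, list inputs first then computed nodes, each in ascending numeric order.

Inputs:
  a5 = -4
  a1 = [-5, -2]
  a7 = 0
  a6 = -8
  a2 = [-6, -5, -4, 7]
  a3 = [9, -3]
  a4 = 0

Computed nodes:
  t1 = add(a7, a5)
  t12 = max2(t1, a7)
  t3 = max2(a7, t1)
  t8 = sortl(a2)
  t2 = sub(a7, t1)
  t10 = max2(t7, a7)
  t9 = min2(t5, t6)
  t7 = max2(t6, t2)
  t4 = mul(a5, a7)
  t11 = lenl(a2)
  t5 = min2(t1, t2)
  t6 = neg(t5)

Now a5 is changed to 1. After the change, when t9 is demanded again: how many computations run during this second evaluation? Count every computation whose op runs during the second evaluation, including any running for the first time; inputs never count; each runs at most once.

Initial pass — values computed on the first demand:
  t1 = add(0, -4) = -4
  t2 = sub(0, -4) = 4
  t5 = min2(-4, 4) = -4
  t6 = neg(-4) = 4
  t9 = min2(-4, 4) = -4

Second demand — change propagation:
  t1: re-runs because a5 -4->1; new result 1.
  t2: re-runs because t1 -4->1; new result -1.
  t5: re-runs because t1 -4->1; t2 4->-1; new result -1.
  t6: re-runs because t5 -4->-1; new result 1.
  t9: re-runs because t5 -4->-1; t6 4->1; new result -1.

Run set: t1, t2, t5, t6, t9 (5 run).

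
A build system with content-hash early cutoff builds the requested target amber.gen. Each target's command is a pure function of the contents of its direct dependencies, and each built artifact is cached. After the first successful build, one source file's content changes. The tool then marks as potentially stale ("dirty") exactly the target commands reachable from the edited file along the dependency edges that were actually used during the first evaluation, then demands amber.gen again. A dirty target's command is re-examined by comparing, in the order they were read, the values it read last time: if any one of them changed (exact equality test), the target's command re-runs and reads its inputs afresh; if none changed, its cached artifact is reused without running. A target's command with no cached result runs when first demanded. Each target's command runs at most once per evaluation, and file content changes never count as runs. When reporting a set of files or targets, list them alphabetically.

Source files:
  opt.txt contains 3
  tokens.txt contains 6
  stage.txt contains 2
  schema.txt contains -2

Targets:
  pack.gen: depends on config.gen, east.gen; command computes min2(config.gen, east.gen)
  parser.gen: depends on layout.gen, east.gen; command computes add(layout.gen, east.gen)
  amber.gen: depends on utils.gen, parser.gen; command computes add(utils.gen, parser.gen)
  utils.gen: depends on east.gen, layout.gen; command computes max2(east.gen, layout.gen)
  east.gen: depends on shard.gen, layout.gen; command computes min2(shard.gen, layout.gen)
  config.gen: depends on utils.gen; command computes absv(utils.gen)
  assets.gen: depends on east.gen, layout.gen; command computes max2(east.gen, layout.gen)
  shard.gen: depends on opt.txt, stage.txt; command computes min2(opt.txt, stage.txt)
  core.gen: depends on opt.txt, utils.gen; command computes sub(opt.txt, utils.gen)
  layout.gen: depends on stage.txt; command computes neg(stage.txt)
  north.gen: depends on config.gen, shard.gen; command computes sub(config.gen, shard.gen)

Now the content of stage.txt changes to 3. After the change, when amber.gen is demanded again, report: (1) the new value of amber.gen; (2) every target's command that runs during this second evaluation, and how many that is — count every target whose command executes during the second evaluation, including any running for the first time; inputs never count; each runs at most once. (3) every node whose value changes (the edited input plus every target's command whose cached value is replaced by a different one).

New value of amber.gen: -9.
Target commands that run: amber.gen, east.gen, layout.gen, parser.gen, shard.gen, utils.gen — 6 in total.
Values that change: amber.gen, east.gen, layout.gen, parser.gen, shard.gen, stage.txt, utils.gen.

First evaluation (everything demanded from the output):
  layout.gen = neg(2) = -2
  shard.gen = min2(3, 2) = 2
  east.gen = min2(2, -2) = -2
  parser.gen = add(-2, -2) = -4
  utils.gen = max2(-2, -2) = -2
  amber.gen = add(-2, -4) = -6

Propagation after the edit:
  layout.gen: runs — stage.txt 2->3; result -3.
  shard.gen: runs — stage.txt 2->3; result 3.
  east.gen: runs — shard.gen 2->3; layout.gen -2->-3; result -3.
  parser.gen: runs — layout.gen -2->-3; east.gen -2->-3; result -6.
  utils.gen: runs — east.gen -2->-3; layout.gen -2->-3; result -3.
  amber.gen: runs — utils.gen -2->-3; parser.gen -4->-6; result -9.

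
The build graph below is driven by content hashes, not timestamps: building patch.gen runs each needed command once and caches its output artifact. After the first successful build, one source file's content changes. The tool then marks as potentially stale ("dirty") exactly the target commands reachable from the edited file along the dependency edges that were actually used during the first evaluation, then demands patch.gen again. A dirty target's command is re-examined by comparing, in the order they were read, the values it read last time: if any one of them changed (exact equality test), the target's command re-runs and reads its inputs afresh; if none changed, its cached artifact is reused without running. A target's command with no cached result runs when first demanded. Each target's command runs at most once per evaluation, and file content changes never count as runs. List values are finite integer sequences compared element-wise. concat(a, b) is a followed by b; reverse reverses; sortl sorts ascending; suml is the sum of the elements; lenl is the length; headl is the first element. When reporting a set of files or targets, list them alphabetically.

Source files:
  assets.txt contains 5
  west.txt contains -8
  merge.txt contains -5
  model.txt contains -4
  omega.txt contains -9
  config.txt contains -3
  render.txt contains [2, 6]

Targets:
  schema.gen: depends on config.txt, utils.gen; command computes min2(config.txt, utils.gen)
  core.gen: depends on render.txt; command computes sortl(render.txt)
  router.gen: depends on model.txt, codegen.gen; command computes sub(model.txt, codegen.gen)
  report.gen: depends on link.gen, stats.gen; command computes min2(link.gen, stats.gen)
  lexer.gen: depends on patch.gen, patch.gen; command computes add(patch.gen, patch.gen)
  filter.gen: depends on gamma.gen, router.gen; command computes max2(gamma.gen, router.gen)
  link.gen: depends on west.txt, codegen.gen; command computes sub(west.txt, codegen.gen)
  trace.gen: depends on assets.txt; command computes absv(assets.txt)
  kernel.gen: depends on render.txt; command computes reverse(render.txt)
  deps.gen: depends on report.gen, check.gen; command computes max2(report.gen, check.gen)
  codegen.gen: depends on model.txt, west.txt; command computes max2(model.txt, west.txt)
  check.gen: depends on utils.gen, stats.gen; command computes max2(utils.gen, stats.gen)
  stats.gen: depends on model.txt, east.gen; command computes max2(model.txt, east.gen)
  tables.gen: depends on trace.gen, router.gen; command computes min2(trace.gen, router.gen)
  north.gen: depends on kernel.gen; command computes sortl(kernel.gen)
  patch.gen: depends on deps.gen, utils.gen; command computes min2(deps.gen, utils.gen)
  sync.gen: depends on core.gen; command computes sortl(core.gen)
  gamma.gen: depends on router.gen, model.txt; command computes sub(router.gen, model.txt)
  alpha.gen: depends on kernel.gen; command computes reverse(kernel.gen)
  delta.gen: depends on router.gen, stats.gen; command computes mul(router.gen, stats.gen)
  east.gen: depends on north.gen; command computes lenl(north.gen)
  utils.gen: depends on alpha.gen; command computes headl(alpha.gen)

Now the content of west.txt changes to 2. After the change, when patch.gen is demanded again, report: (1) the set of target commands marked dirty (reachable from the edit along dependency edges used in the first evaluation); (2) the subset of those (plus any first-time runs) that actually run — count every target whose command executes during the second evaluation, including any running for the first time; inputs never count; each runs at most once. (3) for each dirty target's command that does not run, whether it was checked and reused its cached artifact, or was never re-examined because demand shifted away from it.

Dirty set: codegen.gen, deps.gen, link.gen, patch.gen, report.gen.
Run set: codegen.gen, deps.gen, link.gen, report.gen (4 run).
Re-examined without running (cache reused): patch.gen.
The important point: deps.gen recomputes to an identical value, and the output ends up unchanged.

Initial pass — values computed on the first demand:
  codegen.gen = max2(-4, -8) = -4
  kernel.gen = reverse([2, 6]) = [6, 2]
  alpha.gen = reverse([6, 2]) = [2, 6]
  link.gen = sub(-8, -4) = -4
  north.gen = sortl([6, 2]) = [2, 6]
  east.gen = lenl([2, 6]) = 2
  stats.gen = max2(-4, 2) = 2
  report.gen = min2(-4, 2) = -4
  utils.gen = headl([2, 6]) = 2
  check.gen = max2(2, 2) = 2
  deps.gen = max2(-4, 2) = 2
  patch.gen = min2(2, 2) = 2

Second demand — change propagation:
  codegen.gen: re-runs because west.txt -8->2; new result 2.
  link.gen: re-runs because west.txt -8->2; codegen.gen -4->2; new result 0.
  report.gen: re-runs because link.gen -4->0; new result 0.
  deps.gen: re-runs because report.gen -4->0; new result 2 (unchanged).
  patch.gen: re-examined; everything it read last time is the same (deps.gen unchanged, utils.gen unchanged) — cache 2 kept, no run.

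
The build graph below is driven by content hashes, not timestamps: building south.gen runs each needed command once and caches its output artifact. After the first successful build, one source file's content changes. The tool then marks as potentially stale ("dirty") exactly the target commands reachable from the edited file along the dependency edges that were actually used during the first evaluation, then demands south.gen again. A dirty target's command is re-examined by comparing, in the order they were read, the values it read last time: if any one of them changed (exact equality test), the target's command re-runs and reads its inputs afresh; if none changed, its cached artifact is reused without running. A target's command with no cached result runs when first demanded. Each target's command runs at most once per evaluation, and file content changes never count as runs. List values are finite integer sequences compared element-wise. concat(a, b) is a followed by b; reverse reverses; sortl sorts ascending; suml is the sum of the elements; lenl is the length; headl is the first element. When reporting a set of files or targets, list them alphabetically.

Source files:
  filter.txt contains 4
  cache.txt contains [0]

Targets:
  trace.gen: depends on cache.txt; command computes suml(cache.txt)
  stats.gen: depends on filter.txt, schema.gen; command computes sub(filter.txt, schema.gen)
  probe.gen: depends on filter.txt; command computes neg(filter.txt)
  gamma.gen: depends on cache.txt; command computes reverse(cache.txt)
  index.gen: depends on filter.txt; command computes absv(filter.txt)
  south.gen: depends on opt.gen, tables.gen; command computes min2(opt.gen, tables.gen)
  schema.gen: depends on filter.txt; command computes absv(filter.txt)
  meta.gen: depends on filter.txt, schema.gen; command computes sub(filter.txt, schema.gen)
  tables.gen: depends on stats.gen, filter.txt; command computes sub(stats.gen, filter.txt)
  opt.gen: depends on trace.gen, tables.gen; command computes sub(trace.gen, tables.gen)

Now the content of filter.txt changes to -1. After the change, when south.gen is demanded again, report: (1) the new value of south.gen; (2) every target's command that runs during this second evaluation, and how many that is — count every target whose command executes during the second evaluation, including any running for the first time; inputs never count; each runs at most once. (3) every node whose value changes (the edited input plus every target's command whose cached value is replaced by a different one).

south.gen now evaluates to -1.
Run set: opt.gen, schema.gen, south.gen, stats.gen, tables.gen (5 run).
Changed values: filter.txt, opt.gen, schema.gen, south.gen, stats.gen, tables.gen.

Initial pass — values computed on the first demand:
  schema.gen = absv(4) = 4
  stats.gen = sub(4, 4) = 0
  tables.gen = sub(0, 4) = -4
  trace.gen = suml([0]) = 0
  opt.gen = sub(0, -4) = 4
  south.gen = min2(4, -4) = -4

Second demand — change propagation:
  schema.gen: re-runs because filter.txt 4->-1; new result 1.
  stats.gen: re-runs because filter.txt 4->-1; schema.gen 4->1; new result -2.
  tables.gen: re-runs because stats.gen 0->-2; filter.txt 4->-1; new result -1.
  opt.gen: re-runs because tables.gen -4->-1; new result 1.
  south.gen: re-runs because opt.gen 4->1; tables.gen -4->-1; new result -1.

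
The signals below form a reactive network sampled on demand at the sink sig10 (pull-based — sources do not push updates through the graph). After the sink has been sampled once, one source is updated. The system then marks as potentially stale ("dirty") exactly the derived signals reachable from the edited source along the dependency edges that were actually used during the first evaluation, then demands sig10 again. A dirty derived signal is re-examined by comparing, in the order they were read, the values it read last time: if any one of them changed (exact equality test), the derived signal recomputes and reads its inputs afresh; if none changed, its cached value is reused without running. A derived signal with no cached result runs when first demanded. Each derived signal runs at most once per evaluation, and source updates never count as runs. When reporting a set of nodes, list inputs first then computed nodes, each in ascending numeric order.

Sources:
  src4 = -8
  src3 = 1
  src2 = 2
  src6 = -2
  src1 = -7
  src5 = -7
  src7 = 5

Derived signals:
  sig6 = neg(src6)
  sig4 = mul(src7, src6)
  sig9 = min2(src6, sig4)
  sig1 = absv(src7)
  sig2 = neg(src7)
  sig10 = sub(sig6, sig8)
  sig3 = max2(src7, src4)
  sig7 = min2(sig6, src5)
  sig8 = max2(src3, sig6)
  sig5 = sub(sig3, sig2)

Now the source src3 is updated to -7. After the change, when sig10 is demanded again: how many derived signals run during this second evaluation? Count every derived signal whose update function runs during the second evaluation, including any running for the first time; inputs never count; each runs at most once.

Initial pass — values computed on the first demand:
  sig6 = neg(-2) = 2
  sig8 = max2(1, 2) = 2
  sig10 = sub(2, 2) = 0

Second demand — change propagation:
  sig8: re-runs because src3 1->-7; new result 2 (unchanged).
  sig10: re-examined; everything it read last time is the same (sig6 unchanged, sig8 unchanged) — cache 0 kept, no run.

The important point: sig8 recomputes to an identical value, and the output ends up unchanged.

Run set: sig8 (1 run).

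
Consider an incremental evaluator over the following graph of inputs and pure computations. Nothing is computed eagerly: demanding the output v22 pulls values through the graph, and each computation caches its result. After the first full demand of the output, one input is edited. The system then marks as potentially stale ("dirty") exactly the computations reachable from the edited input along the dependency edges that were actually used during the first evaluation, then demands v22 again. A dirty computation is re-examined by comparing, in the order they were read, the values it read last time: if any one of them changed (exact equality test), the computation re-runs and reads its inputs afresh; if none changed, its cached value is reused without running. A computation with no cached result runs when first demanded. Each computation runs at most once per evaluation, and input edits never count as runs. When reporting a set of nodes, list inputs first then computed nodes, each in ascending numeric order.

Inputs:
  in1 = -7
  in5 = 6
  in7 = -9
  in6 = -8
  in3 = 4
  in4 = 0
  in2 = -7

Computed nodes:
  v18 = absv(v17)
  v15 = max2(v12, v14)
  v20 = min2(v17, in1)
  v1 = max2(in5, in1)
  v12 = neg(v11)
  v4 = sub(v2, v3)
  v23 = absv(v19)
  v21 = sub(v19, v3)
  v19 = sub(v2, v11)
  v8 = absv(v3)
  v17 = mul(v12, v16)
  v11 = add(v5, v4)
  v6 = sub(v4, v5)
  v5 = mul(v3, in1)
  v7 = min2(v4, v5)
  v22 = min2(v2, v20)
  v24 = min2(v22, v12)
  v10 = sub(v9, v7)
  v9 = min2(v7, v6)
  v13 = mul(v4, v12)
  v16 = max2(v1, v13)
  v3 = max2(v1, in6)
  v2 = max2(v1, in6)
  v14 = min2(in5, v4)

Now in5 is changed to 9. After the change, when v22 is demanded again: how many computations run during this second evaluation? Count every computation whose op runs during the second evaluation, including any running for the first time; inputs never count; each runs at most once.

Run set: v1, v2, v3, v4, v5, v11, v12, v13, v16, v17, v20, v22 (12 run).

Initial pass — values computed on the first demand:
  v1 = max2(6, -7) = 6
  v2 = max2(6, -8) = 6
  v3 = max2(6, -8) = 6
  v4 = sub(6, 6) = 0
  v5 = mul(6, -7) = -42
  v11 = add(-42, 0) = -42
  v12 = neg(-42) = 42
  v13 = mul(0, 42) = 0
  v16 = max2(6, 0) = 6
  v17 = mul(42, 6) = 252
  v20 = min2(252, -7) = -7
  v22 = min2(6, -7) = -7

Second demand — change propagation:
  v1: re-runs because in5 6->9; new result 9.
  v2: re-runs because v1 6->9; new result 9.
  v3: re-runs because v1 6->9; new result 9.
  v4: re-runs because v2 6->9; v3 6->9; new result 0 (unchanged).
  v5: re-runs because v3 6->9; new result -63.
  v11: re-runs because v5 -42->-63; new result -63.
  v12: re-runs because v11 -42->-63; new result 63.
  v13: re-runs because v12 42->63; new result 0 (unchanged).
  v16: re-runs because v1 6->9; new result 9.
  v17: re-runs because v12 42->63; v16 6->9; new result 567.
  v20: re-runs because v17 252->567; new result -7 (unchanged).
  v22: re-runs because v2 6->9; new result -7 (unchanged).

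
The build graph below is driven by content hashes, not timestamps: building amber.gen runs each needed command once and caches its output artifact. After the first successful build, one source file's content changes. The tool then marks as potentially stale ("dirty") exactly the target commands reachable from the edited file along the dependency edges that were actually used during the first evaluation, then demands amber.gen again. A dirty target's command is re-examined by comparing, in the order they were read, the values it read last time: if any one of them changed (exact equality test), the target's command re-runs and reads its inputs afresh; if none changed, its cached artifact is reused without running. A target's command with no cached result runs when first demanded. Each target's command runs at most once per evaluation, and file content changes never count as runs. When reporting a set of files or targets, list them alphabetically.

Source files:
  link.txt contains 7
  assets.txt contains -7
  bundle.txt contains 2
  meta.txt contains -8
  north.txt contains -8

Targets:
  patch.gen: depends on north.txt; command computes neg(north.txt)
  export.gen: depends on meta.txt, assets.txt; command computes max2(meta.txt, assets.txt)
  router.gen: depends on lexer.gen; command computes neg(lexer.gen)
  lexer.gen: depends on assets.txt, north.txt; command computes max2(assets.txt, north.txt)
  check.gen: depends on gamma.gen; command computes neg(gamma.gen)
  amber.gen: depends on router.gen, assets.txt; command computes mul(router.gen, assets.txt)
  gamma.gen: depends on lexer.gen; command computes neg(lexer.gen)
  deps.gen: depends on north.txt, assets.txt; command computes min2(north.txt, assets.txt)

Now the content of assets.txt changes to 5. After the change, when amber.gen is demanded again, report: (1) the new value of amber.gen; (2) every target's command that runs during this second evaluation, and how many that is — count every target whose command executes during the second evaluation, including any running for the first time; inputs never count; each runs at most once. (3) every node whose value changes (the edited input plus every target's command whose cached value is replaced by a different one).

amber.gen now evaluates to -25.
Run set: amber.gen, lexer.gen, router.gen (3 run).
Changed values: amber.gen, assets.txt, lexer.gen, router.gen.

Initial pass — values computed on the first demand:
  lexer.gen = max2(-7, -8) = -7
  router.gen = neg(-7) = 7
  amber.gen = mul(7, -7) = -49

Second demand — change propagation:
  lexer.gen: re-runs because assets.txt -7->5; new result 5.
  router.gen: re-runs because lexer.gen -7->5; new result -5.
  amber.gen: re-runs because router.gen 7->-5; assets.txt -7->5; new result -25.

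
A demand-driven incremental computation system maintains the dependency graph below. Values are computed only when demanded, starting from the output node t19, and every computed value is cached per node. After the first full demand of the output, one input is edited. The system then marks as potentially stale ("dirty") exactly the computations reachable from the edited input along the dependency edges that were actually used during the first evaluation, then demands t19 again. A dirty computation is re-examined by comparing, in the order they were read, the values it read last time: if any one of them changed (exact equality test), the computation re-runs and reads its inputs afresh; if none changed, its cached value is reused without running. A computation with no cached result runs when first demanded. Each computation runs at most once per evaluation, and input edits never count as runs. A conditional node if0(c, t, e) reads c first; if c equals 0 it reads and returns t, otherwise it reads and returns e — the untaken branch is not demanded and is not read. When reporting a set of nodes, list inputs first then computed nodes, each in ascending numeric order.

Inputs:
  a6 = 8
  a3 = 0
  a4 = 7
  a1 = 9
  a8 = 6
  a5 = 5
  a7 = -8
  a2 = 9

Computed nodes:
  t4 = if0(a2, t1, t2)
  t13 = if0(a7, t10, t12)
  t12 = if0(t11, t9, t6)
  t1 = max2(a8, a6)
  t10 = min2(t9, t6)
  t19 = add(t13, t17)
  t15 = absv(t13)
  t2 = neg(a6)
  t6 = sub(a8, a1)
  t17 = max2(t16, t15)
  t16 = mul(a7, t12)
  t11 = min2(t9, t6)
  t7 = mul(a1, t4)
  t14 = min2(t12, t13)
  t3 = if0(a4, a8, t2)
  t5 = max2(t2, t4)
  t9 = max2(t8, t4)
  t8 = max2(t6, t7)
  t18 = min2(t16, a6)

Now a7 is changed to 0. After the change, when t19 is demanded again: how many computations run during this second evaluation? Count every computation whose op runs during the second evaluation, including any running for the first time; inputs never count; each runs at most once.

Computations that run: t10, t13, t16, t17, t19 — 5 in total.
Key observation: a condition flipped, so demand reaches new nodes — t10 runs for the first time.

First evaluation (everything demanded from the output):
  t2 = neg(8) = -8
  t4 = if0(a2=9 -> else branch t2) = -8
  t6 = sub(6, 9) = -3
  t7 = mul(9, -8) = -72
  t8 = max2(-3, -72) = -3
  t9 = max2(-3, -8) = -3
  t11 = min2(-3, -3) = -3
  t12 = if0(t11=-3 -> else branch t6) = -3
  t13 = if0(a7=-8 -> else branch t12) = -3
  t15 = absv(-3) = 3
  t16 = mul(-8, -3) = 24
  t17 = max2(24, 3) = 24
  t19 = add(-3, 24) = 21

Propagation after the edit:
  t10: demanded for the first time — runs, produces -3.
  t13: runs — a7 -8->0; result -3 (same value as before).
  t15: checked — values it read are unchanged (t13 unchanged); reused cached 3 without running.
  t16: runs — a7 -8->0; result 0.
  t17: runs — t16 24->0; result 3.
  t19: runs — t17 24->3; result 0.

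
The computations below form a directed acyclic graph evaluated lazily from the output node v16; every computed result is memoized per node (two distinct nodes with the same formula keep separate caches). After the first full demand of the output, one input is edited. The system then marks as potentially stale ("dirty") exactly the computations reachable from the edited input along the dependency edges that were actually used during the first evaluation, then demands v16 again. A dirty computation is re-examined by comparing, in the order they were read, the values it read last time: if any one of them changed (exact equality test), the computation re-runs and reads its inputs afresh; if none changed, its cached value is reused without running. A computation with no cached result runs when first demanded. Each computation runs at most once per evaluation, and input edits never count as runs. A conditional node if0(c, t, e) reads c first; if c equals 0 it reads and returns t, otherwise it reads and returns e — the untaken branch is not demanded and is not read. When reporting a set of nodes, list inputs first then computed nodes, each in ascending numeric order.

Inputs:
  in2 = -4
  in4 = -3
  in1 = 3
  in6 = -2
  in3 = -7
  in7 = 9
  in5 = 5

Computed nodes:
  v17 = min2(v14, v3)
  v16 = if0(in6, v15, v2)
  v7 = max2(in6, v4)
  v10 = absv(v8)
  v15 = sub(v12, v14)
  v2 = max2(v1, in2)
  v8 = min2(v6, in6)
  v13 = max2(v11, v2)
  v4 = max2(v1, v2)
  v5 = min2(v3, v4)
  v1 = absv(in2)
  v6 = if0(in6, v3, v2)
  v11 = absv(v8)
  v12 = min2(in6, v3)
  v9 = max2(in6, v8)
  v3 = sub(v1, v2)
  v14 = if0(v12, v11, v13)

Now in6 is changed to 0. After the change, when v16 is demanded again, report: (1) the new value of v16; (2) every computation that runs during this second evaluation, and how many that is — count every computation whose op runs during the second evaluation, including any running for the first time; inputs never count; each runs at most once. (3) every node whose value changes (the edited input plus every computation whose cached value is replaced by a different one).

First demand of the output computes:
  v1 = absv(-4) = 4
  v2 = max2(4, -4) = 4
  v16 = if0(in6=-2 -> else branch v2) = 4

After the edit, cleaning proceeds:
  v3: had never run; runs now, result 0.
  v6: had never run; runs now, result 0.
  v8: had never run; runs now, result 0.
  v11: had never run; runs now, result 0.
  v12: had never run; runs now, result 0.
  v14: had never run; runs now, result 0.
  v15: had never run; runs now, result 0.
  v16: a read changed (in6 -2->0) — executes, giving 0.

Note the branch switch — v3, v6, v8, v11, v12, v14, v15 had no cache and run now for the first time.

Demanding v16 again yields 0.
8 computations run: v3, v6, v8, v11, v12, v14, v15, v16.
The nodes whose values change: in6, v16.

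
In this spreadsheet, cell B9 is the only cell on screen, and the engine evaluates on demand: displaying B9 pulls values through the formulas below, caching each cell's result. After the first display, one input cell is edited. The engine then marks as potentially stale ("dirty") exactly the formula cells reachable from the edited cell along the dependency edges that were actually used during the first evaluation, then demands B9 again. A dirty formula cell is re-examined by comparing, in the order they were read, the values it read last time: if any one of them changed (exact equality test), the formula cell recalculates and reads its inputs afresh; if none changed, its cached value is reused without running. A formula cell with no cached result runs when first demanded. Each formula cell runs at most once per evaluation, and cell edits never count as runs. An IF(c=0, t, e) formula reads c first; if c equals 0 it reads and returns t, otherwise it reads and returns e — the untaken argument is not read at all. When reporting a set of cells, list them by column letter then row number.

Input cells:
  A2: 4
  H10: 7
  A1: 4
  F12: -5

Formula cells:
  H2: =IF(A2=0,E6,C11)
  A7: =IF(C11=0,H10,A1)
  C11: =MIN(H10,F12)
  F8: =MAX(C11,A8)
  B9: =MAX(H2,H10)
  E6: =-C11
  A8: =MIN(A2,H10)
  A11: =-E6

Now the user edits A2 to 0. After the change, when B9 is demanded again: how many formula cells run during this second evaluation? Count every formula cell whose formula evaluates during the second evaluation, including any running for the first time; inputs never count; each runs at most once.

Initial pass — values computed on the first demand:
  C11 = MIN(7, -5) = -5
  H2 = IF(A2=0: A2=4 -> else branch C11) = -5
  B9 = MAX(-5, 7) = 7

Second demand — change propagation:
  E6: newly demanded (no cache) — executes and yields 5.
  H2: re-runs because A2 4->0; new result 5.
  B9: re-runs because H2 -5->5; new result 7 (unchanged).

The important point: the flipped condition pulls in fresh nodes; E6 runs for the first time.

Run set: B9, E6, H2 (3 run).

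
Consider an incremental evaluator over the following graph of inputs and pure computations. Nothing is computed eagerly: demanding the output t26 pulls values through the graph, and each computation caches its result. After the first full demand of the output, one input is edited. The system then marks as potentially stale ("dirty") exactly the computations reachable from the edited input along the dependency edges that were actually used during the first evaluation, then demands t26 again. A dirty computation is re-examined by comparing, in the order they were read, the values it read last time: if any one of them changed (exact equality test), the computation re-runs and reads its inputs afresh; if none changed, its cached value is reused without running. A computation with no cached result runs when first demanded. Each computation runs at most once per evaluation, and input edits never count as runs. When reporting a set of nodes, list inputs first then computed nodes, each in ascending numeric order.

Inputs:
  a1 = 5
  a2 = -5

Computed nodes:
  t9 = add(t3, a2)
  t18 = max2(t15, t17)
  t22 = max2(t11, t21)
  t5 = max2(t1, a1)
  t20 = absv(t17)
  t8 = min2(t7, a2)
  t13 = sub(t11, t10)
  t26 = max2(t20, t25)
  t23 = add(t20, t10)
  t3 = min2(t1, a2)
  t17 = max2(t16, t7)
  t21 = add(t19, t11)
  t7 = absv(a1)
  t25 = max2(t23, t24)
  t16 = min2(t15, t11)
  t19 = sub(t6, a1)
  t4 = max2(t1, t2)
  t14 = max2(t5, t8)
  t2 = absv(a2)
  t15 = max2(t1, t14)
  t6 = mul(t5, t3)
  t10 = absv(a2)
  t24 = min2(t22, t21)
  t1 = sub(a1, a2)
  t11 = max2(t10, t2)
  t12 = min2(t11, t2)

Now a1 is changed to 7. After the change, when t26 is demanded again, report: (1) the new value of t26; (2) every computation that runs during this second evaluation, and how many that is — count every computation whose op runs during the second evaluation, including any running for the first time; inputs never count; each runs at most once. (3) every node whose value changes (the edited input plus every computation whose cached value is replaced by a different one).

t26 now evaluates to 12.
Run set: t1, t3, t5, t6, t7, t8, t14, t15, t16, t17, t19, t20, t21, t22, t23, t24, t25, t26 (18 run).
Changed values: a1, t1, t5, t6, t7, t14, t15, t17, t19, t20, t21, t23, t24, t25, t26.

Initial pass — values computed on the first demand:
  t1 = sub(5, -5) = 10
  t2 = absv(-5) = 5
  t3 = min2(10, -5) = -5
  t5 = max2(10, 5) = 10
  t6 = mul(10, -5) = -50
  t7 = absv(5) = 5
  t8 = min2(5, -5) = -5
  t10 = absv(-5) = 5
  t11 = max2(5, 5) = 5
  t14 = max2(10, -5) = 10
  t15 = max2(10, 10) = 10
  t16 = min2(10, 5) = 5
  t17 = max2(5, 5) = 5
  t19 = sub(-50, 5) = -55
  t20 = absv(5) = 5
  t21 = add(-55, 5) = -50
  t22 = max2(5, -50) = 5
  t23 = add(5, 5) = 10
  t24 = min2(5, -50) = -50
  t25 = max2(10, -50) = 10
  t26 = max2(5, 10) = 10

Second demand — change propagation:
  t1: re-runs because a1 5->7; new result 12.
  t3: re-runs because t1 10->12; new result -5 (unchanged).
  t5: re-runs because t1 10->12; a1 5->7; new result 12.
  t6: re-runs because t5 10->12; new result -60.
  t7: re-runs because a1 5->7; new result 7.
  t8: re-runs because t7 5->7; new result -5 (unchanged).
  t14: re-runs because t5 10->12; new result 12.
  t15: re-runs because t1 10->12; t14 10->12; new result 12.
  t16: re-runs because t15 10->12; new result 5 (unchanged).
  t17: re-runs because t7 5->7; new result 7.
  t19: re-runs because t6 -50->-60; a1 5->7; new result -67.
  t20: re-runs because t17 5->7; new result 7.
  t21: re-runs because t19 -55->-67; new result -62.
  t22: re-runs because t21 -50->-62; new result 5 (unchanged).
  t23: re-runs because t20 5->7; new result 12.
  t24: re-runs because t21 -50->-62; new result -62.
  t25: re-runs because t23 10->12; t24 -50->-62; new result 12.
  t26: re-runs because t20 5->7; t25 10->12; new result 12.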